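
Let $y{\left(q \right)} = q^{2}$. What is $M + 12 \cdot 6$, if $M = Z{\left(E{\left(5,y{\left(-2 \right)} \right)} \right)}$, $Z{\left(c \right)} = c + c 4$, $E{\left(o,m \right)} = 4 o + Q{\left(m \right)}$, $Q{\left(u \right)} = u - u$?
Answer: $172$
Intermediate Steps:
$Q{\left(u \right)} = 0$
$E{\left(o,m \right)} = 4 o$ ($E{\left(o,m \right)} = 4 o + 0 = 4 o$)
$Z{\left(c \right)} = 5 c$ ($Z{\left(c \right)} = c + 4 c = 5 c$)
$M = 100$ ($M = 5 \cdot 4 \cdot 5 = 5 \cdot 20 = 100$)
$M + 12 \cdot 6 = 100 + 12 \cdot 6 = 100 + 72 = 172$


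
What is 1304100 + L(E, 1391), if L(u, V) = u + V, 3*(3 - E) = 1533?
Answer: 1304983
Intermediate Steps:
E = -508 (E = 3 - ⅓*1533 = 3 - 511 = -508)
L(u, V) = V + u
1304100 + L(E, 1391) = 1304100 + (1391 - 508) = 1304100 + 883 = 1304983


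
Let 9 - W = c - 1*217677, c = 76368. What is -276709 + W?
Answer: -135391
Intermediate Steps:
W = 141318 (W = 9 - (76368 - 1*217677) = 9 - (76368 - 217677) = 9 - 1*(-141309) = 9 + 141309 = 141318)
-276709 + W = -276709 + 141318 = -135391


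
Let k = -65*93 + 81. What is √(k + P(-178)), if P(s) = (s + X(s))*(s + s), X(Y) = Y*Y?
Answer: 30*I*√12469 ≈ 3349.9*I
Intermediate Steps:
k = -5964 (k = -6045 + 81 = -5964)
X(Y) = Y²
P(s) = 2*s*(s + s²) (P(s) = (s + s²)*(s + s) = (s + s²)*(2*s) = 2*s*(s + s²))
√(k + P(-178)) = √(-5964 + 2*(-178)²*(1 - 178)) = √(-5964 + 2*31684*(-177)) = √(-5964 - 11216136) = √(-11222100) = 30*I*√12469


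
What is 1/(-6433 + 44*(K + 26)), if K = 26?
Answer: -1/4145 ≈ -0.00024125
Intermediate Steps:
1/(-6433 + 44*(K + 26)) = 1/(-6433 + 44*(26 + 26)) = 1/(-6433 + 44*52) = 1/(-6433 + 2288) = 1/(-4145) = -1/4145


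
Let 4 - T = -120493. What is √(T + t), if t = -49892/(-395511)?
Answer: √18849239056061949/395511 ≈ 347.13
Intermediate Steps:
T = 120497 (T = 4 - 1*(-120493) = 4 + 120493 = 120497)
t = 49892/395511 (t = -49892*(-1/395511) = 49892/395511 ≈ 0.12615)
√(T + t) = √(120497 + 49892/395511) = √(47657938859/395511) = √18849239056061949/395511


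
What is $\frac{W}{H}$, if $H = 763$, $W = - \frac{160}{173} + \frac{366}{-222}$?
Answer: $- \frac{16473}{4883963} \approx -0.0033729$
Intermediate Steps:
$W = - \frac{16473}{6401}$ ($W = \left(-160\right) \frac{1}{173} + 366 \left(- \frac{1}{222}\right) = - \frac{160}{173} - \frac{61}{37} = - \frac{16473}{6401} \approx -2.5735$)
$\frac{W}{H} = - \frac{16473}{6401 \cdot 763} = \left(- \frac{16473}{6401}\right) \frac{1}{763} = - \frac{16473}{4883963}$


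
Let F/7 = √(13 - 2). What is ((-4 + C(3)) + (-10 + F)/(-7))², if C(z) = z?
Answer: 548/49 - 6*√11/7 ≈ 8.3409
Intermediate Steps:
F = 7*√11 (F = 7*√(13 - 2) = 7*√11 ≈ 23.216)
((-4 + C(3)) + (-10 + F)/(-7))² = ((-4 + 3) + (-10 + 7*√11)/(-7))² = (-1 + (-10 + 7*√11)*(-⅐))² = (-1 + (10/7 - √11))² = (3/7 - √11)²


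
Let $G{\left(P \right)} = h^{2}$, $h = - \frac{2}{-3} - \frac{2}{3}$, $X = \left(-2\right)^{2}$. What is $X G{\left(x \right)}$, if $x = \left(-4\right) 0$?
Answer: $0$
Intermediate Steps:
$X = 4$
$h = 0$ ($h = \left(-2\right) \left(- \frac{1}{3}\right) - \frac{2}{3} = \frac{2}{3} - \frac{2}{3} = 0$)
$x = 0$
$G{\left(P \right)} = 0$ ($G{\left(P \right)} = 0^{2} = 0$)
$X G{\left(x \right)} = 4 \cdot 0 = 0$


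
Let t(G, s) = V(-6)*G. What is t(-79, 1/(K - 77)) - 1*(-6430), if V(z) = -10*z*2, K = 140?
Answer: -3050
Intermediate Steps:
V(z) = -20*z (V(z) = -10*z*2 = -20*z)
t(G, s) = 120*G (t(G, s) = (-20*(-6))*G = 120*G)
t(-79, 1/(K - 77)) - 1*(-6430) = 120*(-79) - 1*(-6430) = -9480 + 6430 = -3050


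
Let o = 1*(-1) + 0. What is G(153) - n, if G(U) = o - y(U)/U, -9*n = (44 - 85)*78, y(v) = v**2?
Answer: -1528/3 ≈ -509.33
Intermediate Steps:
n = 1066/3 (n = -(44 - 85)*78/9 = -(-41)*78/9 = -1/9*(-3198) = 1066/3 ≈ 355.33)
o = -1 (o = -1 + 0 = -1)
G(U) = -1 - U (G(U) = -1 - U**2/U = -1 - U)
G(153) - n = (-1 - 1*153) - 1*1066/3 = (-1 - 153) - 1066/3 = -154 - 1066/3 = -1528/3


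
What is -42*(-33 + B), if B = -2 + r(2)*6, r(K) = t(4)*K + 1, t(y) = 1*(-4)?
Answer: 3234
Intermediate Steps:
t(y) = -4
r(K) = 1 - 4*K (r(K) = -4*K + 1 = 1 - 4*K)
B = -44 (B = -2 + (1 - 4*2)*6 = -2 + (1 - 8)*6 = -2 - 7*6 = -2 - 42 = -44)
-42*(-33 + B) = -42*(-33 - 44) = -42*(-77) = 3234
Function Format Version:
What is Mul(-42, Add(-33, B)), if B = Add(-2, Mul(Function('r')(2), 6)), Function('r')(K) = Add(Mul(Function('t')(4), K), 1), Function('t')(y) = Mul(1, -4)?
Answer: 3234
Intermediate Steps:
Function('t')(y) = -4
Function('r')(K) = Add(1, Mul(-4, K)) (Function('r')(K) = Add(Mul(-4, K), 1) = Add(1, Mul(-4, K)))
B = -44 (B = Add(-2, Mul(Add(1, Mul(-4, 2)), 6)) = Add(-2, Mul(Add(1, -8), 6)) = Add(-2, Mul(-7, 6)) = Add(-2, -42) = -44)
Mul(-42, Add(-33, B)) = Mul(-42, Add(-33, -44)) = Mul(-42, -77) = 3234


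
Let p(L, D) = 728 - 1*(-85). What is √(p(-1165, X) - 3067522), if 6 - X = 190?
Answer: I*√3066709 ≈ 1751.2*I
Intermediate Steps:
X = -184 (X = 6 - 1*190 = 6 - 190 = -184)
p(L, D) = 813 (p(L, D) = 728 + 85 = 813)
√(p(-1165, X) - 3067522) = √(813 - 3067522) = √(-3066709) = I*√3066709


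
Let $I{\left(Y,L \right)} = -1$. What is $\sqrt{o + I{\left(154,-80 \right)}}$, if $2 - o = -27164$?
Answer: $\sqrt{27165} \approx 164.82$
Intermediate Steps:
$o = 27166$ ($o = 2 - -27164 = 2 + 27164 = 27166$)
$\sqrt{o + I{\left(154,-80 \right)}} = \sqrt{27166 - 1} = \sqrt{27165}$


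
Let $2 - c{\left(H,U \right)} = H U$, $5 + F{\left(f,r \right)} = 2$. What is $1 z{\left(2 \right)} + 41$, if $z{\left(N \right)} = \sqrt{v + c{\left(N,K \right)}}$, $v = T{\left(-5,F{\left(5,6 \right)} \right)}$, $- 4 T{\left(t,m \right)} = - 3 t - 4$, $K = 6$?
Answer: $41 + \frac{i \sqrt{51}}{2} \approx 41.0 + 3.5707 i$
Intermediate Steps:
$F{\left(f,r \right)} = -3$ ($F{\left(f,r \right)} = -5 + 2 = -3$)
$T{\left(t,m \right)} = 1 + \frac{3 t}{4}$ ($T{\left(t,m \right)} = - \frac{- 3 t - 4}{4} = - \frac{-4 - 3 t}{4} = 1 + \frac{3 t}{4}$)
$c{\left(H,U \right)} = 2 - H U$
$v = - \frac{11}{4}$ ($v = 1 + \frac{3}{4} \left(-5\right) = 1 - \frac{15}{4} = - \frac{11}{4} \approx -2.75$)
$z{\left(N \right)} = \sqrt{- \frac{3}{4} - 6 N}$ ($z{\left(N \right)} = \sqrt{- \frac{11}{4} - \left(-2 + N 6\right)} = \sqrt{- \frac{11}{4} - \left(-2 + 6 N\right)} = \sqrt{- \frac{3}{4} - 6 N}$)
$1 z{\left(2 \right)} + 41 = 1 \frac{\sqrt{-3 - 48}}{2} + 41 = 1 \frac{\sqrt{-51}}{2} + 41 = 1 \frac{i \sqrt{51}}{2} + 41 = \frac{i \sqrt{51}}{2} + 41 = 41 + \frac{i \sqrt{51}}{2}$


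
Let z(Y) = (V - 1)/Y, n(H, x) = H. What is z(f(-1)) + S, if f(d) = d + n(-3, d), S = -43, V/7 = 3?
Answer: -48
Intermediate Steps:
V = 21 (V = 7*3 = 21)
f(d) = -3 + d (f(d) = d - 3 = -3 + d)
z(Y) = 20/Y (z(Y) = (21 - 1)/Y = 20/Y)
z(f(-1)) + S = 20/(-3 - 1) - 43 = 20/(-4) - 43 = 20*(-¼) - 43 = -5 - 43 = -48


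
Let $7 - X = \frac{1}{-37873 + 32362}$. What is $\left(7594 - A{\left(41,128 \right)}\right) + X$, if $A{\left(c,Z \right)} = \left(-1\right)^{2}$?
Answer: $\frac{41883601}{5511} \approx 7600.0$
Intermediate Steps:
$A{\left(c,Z \right)} = 1$
$X = \frac{38578}{5511}$ ($X = 7 - \frac{1}{-37873 + 32362} = 7 - \frac{1}{-5511} = 7 - - \frac{1}{5511} = 7 + \frac{1}{5511} = \frac{38578}{5511} \approx 7.0002$)
$\left(7594 - A{\left(41,128 \right)}\right) + X = \left(7594 - 1\right) + \frac{38578}{5511} = 7593 + \frac{38578}{5511} = \frac{41883601}{5511}$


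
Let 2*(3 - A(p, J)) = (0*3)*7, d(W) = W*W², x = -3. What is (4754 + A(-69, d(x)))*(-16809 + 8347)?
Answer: -40253734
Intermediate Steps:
d(W) = W³
A(p, J) = 3 (A(p, J) = 3 - 0*3*7/2 = 3 - 0*7 = 3 - ½*0 = 3 + 0 = 3)
(4754 + A(-69, d(x)))*(-16809 + 8347) = (4754 + 3)*(-16809 + 8347) = 4757*(-8462) = -40253734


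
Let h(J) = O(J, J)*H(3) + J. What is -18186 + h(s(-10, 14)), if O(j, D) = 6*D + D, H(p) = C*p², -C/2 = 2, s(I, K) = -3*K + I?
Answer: -5134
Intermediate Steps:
s(I, K) = I - 3*K
C = -4 (C = -2*2 = -4)
H(p) = -4*p²
O(j, D) = 7*D
h(J) = -251*J (h(J) = (7*J)*(-4*3²) + J = (7*J)*(-4*9) + J = (7*J)*(-36) + J = -252*J + J = -251*J)
-18186 + h(s(-10, 14)) = -18186 - 251*(-10 - 3*14) = -18186 - 251*(-10 - 42) = -18186 - 251*(-52) = -18186 + 13052 = -5134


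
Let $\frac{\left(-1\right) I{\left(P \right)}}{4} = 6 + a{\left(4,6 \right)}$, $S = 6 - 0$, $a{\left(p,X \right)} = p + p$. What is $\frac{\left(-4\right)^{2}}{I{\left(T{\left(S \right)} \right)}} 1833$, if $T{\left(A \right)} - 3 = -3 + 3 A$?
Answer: $- \frac{3666}{7} \approx -523.71$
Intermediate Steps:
$a{\left(p,X \right)} = 2 p$
$S = 6$ ($S = 6 + 0 = 6$)
$T{\left(A \right)} = 3 A$ ($T{\left(A \right)} = 3 + \left(-3 + 3 A\right) = 3 A$)
$I{\left(P \right)} = -56$ ($I{\left(P \right)} = - 4 \left(6 + 2 \cdot 4\right) = - 4 \left(6 + 8\right) = \left(-4\right) 14 = -56$)
$\frac{\left(-4\right)^{2}}{I{\left(T{\left(S \right)} \right)}} 1833 = \frac{\left(-4\right)^{2}}{-56} \cdot 1833 = 16 \left(- \frac{1}{56}\right) 1833 = \left(- \frac{2}{7}\right) 1833 = - \frac{3666}{7}$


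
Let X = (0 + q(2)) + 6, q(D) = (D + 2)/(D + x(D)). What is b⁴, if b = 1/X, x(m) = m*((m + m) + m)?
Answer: 2401/3748096 ≈ 0.00064059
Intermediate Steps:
x(m) = 3*m² (x(m) = m*(2*m + m) = m*(3*m) = 3*m²)
q(D) = (2 + D)/(D + 3*D²) (q(D) = (D + 2)/(D + 3*D²) = (2 + D)/(D + 3*D²))
X = 44/7 (X = (0 + (2 + 2)/(2*(1 + 3*2))) + 6 = (0 + (½)*4/(1 + 6)) + 6 = (0 + (½)*4/7) + 6 = (0 + (½)*(⅐)*4) + 6 = (0 + 2/7) + 6 = 2/7 + 6 = 44/7 ≈ 6.2857)
b = 7/44 (b = 1/(44/7) = 7/44 ≈ 0.15909)
b⁴ = (7/44)⁴ = 2401/3748096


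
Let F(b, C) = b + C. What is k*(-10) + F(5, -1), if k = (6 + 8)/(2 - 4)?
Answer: 74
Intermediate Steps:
k = -7 (k = 14/(-2) = 14*(-1/2) = -7)
F(b, C) = C + b
k*(-10) + F(5, -1) = -7*(-10) + (-1 + 5) = 70 + 4 = 74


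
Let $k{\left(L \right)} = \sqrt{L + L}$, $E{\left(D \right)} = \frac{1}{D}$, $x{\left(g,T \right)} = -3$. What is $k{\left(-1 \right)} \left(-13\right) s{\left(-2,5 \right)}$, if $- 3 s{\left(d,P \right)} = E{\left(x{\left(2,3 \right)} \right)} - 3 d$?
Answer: $\frac{221 i \sqrt{2}}{9} \approx 34.727 i$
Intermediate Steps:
$s{\left(d,P \right)} = \frac{1}{9} + d$ ($s{\left(d,P \right)} = - \frac{\frac{1}{-3} - 3 d}{3} = - \frac{- \frac{1}{3} - 3 d}{3} = \frac{1}{9} + d$)
$k{\left(L \right)} = \sqrt{2} \sqrt{L}$ ($k{\left(L \right)} = \sqrt{2 L} = \sqrt{2} \sqrt{L}$)
$k{\left(-1 \right)} \left(-13\right) s{\left(-2,5 \right)} = \sqrt{2} \sqrt{-1} \left(-13\right) \left(\frac{1}{9} - 2\right) = \sqrt{2} i \left(-13\right) \left(- \frac{17}{9}\right) = i \sqrt{2} \left(-13\right) \left(- \frac{17}{9}\right) = - 13 i \sqrt{2} \left(- \frac{17}{9}\right) = \frac{221 i \sqrt{2}}{9}$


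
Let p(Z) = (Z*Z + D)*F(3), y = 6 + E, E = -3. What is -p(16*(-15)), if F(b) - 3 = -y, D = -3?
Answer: 0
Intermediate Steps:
y = 3 (y = 6 - 3 = 3)
F(b) = 0 (F(b) = 3 - 1*3 = 3 - 3 = 0)
p(Z) = 0 (p(Z) = (Z*Z - 3)*0 = (Z**2 - 3)*0 = (-3 + Z**2)*0 = 0)
-p(16*(-15)) = -1*0 = 0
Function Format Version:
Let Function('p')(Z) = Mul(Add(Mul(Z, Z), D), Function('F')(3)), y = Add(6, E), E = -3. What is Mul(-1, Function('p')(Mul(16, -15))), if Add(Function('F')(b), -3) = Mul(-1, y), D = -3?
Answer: 0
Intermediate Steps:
y = 3 (y = Add(6, -3) = 3)
Function('F')(b) = 0 (Function('F')(b) = Add(3, Mul(-1, 3)) = Add(3, -3) = 0)
Function('p')(Z) = 0 (Function('p')(Z) = Mul(Add(Mul(Z, Z), -3), 0) = Mul(Add(Pow(Z, 2), -3), 0) = Mul(Add(-3, Pow(Z, 2)), 0) = 0)
Mul(-1, Function('p')(Mul(16, -15))) = Mul(-1, 0) = 0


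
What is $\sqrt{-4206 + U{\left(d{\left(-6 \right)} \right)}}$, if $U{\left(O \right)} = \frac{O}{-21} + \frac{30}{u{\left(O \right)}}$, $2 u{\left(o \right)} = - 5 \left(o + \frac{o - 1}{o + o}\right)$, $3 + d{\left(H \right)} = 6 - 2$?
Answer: $\frac{i \sqrt{1860159}}{21} \approx 64.947 i$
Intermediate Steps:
$d{\left(H \right)} = 1$ ($d{\left(H \right)} = -3 + \left(6 - 2\right) = -3 + 4 = 1$)
$u{\left(o \right)} = - \frac{5 o}{2} - \frac{5 \left(-1 + o\right)}{4 o}$ ($u{\left(o \right)} = \frac{\left(-5\right) \left(o + \frac{o - 1}{o + o}\right)}{2} = \frac{\left(-5\right) \left(o + \frac{-1 + o}{2 o}\right)}{2} = \frac{- 5 o - \frac{5 \left(-1 + o\right)}{2 o}}{2} = - \frac{5 o}{2} - \frac{5 \left(-1 + o\right)}{4 o}$)
$U{\left(O \right)} = - \frac{O}{21} + \frac{24 O}{1 - O - 2 O^{2}}$ ($U{\left(O \right)} = \frac{O}{-21} + \frac{30}{\frac{5}{4} \frac{1}{O} \left(1 - O - 2 O^{2}\right)} = O \left(- \frac{1}{21}\right) + 30 \frac{4 O}{5 \left(1 - O - 2 O^{2}\right)} = - \frac{O}{21} + \frac{24 O}{1 - O - 2 O^{2}}$)
$\sqrt{-4206 + U{\left(d{\left(-6 \right)} \right)}} = \sqrt{-4206 + \frac{1}{21} \cdot 1 \frac{1}{-1 + 1 + 2 \cdot 1^{2}} \left(-503 - 1 - 2 \cdot 1^{2}\right)} = \sqrt{-4206 + \frac{1}{21} \cdot 1 \frac{1}{-1 + 1 + 2 \cdot 1} \left(-503 - 1 - 2\right)} = \sqrt{-4206 + \frac{1}{21} \cdot 1 \frac{1}{-1 + 1 + 2} \left(-503 - 1 - 2\right)} = \sqrt{-4206 + \frac{1}{21} \cdot 1 \cdot \frac{1}{2} \left(-506\right)} = \sqrt{-4206 - \frac{253}{21}} = \sqrt{- \frac{88579}{21}} = \frac{i \sqrt{1860159}}{21}$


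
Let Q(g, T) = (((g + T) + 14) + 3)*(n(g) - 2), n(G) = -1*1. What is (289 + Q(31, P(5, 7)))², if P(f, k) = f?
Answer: 16900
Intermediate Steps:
n(G) = -1
Q(g, T) = -51 - 3*T - 3*g (Q(g, T) = (((g + T) + 14) + 3)*(-1 - 2) = (((T + g) + 14) + 3)*(-3) = ((14 + T + g) + 3)*(-3) = (17 + T + g)*(-3) = -51 - 3*T - 3*g)
(289 + Q(31, P(5, 7)))² = (289 + (-51 - 3*5 - 3*31))² = (289 + (-51 - 15 - 93))² = (289 - 159)² = 130² = 16900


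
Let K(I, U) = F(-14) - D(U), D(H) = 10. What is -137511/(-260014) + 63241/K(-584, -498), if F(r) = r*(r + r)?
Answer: 4124018644/24831337 ≈ 166.08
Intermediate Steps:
F(r) = 2*r**2 (F(r) = r*(2*r) = 2*r**2)
K(I, U) = 382 (K(I, U) = 2*(-14)**2 - 1*10 = 2*196 - 10 = 392 - 10 = 382)
-137511/(-260014) + 63241/K(-584, -498) = -137511/(-260014) + 63241/382 = -137511*(-1/260014) + 63241*(1/382) = 137511/260014 + 63241/382 = 4124018644/24831337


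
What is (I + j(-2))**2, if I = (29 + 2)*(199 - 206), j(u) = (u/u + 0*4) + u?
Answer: 47524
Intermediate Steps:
j(u) = 1 + u (j(u) = (1 + 0) + u = 1 + u)
I = -217 (I = 31*(-7) = -217)
(I + j(-2))**2 = (-217 + (1 - 2))**2 = (-217 - 1)**2 = (-218)**2 = 47524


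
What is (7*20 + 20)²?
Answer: 25600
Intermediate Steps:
(7*20 + 20)² = (140 + 20)² = 160² = 25600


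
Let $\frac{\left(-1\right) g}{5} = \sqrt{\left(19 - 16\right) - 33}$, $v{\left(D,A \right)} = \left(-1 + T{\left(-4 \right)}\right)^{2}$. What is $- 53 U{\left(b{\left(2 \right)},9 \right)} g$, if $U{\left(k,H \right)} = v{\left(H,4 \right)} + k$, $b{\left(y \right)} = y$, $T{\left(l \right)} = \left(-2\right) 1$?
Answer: $2915 i \sqrt{30} \approx 15966.0 i$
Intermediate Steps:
$T{\left(l \right)} = -2$
$v{\left(D,A \right)} = 9$ ($v{\left(D,A \right)} = \left(-1 - 2\right)^{2} = \left(-3\right)^{2} = 9$)
$U{\left(k,H \right)} = 9 + k$
$g = - 5 i \sqrt{30}$ ($g = - 5 \sqrt{\left(19 - 16\right) - 33} = - 5 \sqrt{3 - 33} = - 5 \sqrt{-30} = - 5 i \sqrt{30} \approx - 27.386 i$)
$- 53 U{\left(b{\left(2 \right)},9 \right)} g = - 53 \left(9 + 2\right) \left(- 5 i \sqrt{30}\right) = \left(-53\right) 11 \left(- 5 i \sqrt{30}\right) = - 583 \left(- 5 i \sqrt{30}\right) = 2915 i \sqrt{30}$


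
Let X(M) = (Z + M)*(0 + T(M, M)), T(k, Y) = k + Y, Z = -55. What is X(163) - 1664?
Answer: 33544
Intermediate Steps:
T(k, Y) = Y + k
X(M) = 2*M*(-55 + M) (X(M) = (-55 + M)*(0 + (M + M)) = (-55 + M)*(0 + 2*M) = (-55 + M)*(2*M) = 2*M*(-55 + M))
X(163) - 1664 = 2*163*(-55 + 163) - 1664 = 2*163*108 - 1664 = 35208 - 1664 = 33544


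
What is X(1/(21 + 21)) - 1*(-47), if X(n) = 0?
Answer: 47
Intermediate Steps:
X(1/(21 + 21)) - 1*(-47) = 0 - 1*(-47) = 0 + 47 = 47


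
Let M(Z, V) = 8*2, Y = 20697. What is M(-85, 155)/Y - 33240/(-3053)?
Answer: 688017128/63187941 ≈ 10.888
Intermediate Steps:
M(Z, V) = 16
M(-85, 155)/Y - 33240/(-3053) = 16/20697 - 33240/(-3053) = 16*(1/20697) - 33240*(-1/3053) = 16/20697 + 33240/3053 = 688017128/63187941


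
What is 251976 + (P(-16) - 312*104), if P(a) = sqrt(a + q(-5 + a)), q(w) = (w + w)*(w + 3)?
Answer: 219528 + 2*sqrt(185) ≈ 2.1956e+5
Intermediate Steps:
q(w) = 2*w*(3 + w) (q(w) = (2*w)*(3 + w) = 2*w*(3 + w))
P(a) = sqrt(a + 2*(-5 + a)*(-2 + a)) (P(a) = sqrt(a + 2*(-5 + a)*(3 + (-5 + a))) = sqrt(a + 2*(-5 + a)*(-2 + a)))
251976 + (P(-16) - 312*104) = 251976 + (sqrt(-16 + 2*(-5 - 16)*(-2 - 16)) - 312*104) = 251976 + (sqrt(-16 + 2*(-21)*(-18)) - 32448) = 251976 + (sqrt(-16 + 756) - 32448) = 251976 + (sqrt(740) - 32448) = 251976 + (2*sqrt(185) - 32448) = 251976 + (-32448 + 2*sqrt(185)) = 219528 + 2*sqrt(185)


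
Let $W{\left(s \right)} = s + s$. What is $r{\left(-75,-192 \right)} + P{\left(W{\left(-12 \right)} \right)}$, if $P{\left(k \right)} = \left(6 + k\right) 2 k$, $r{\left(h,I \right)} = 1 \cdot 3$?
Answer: $867$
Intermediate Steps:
$W{\left(s \right)} = 2 s$
$r{\left(h,I \right)} = 3$
$P{\left(k \right)} = k \left(12 + 2 k\right)$ ($P{\left(k \right)} = \left(12 + 2 k\right) k = k \left(12 + 2 k\right)$)
$r{\left(-75,-192 \right)} + P{\left(W{\left(-12 \right)} \right)} = 3 + 2 \cdot 2 \left(-12\right) \left(6 + 2 \left(-12\right)\right) = 3 + 2 \left(-24\right) \left(6 - 24\right) = 3 + 2 \left(-24\right) \left(-18\right) = 3 + 864 = 867$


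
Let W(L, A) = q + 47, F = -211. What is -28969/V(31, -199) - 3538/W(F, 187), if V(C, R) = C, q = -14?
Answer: -1065655/1023 ≈ -1041.7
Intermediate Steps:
W(L, A) = 33 (W(L, A) = -14 + 47 = 33)
-28969/V(31, -199) - 3538/W(F, 187) = -28969/31 - 3538/33 = -1065655/1023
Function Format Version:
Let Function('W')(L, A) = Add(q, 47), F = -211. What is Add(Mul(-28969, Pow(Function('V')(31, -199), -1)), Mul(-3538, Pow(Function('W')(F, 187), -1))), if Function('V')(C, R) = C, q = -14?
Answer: Rational(-1065655, 1023) ≈ -1041.7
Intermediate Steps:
Function('W')(L, A) = 33 (Function('W')(L, A) = Add(-14, 47) = 33)
Add(Mul(-28969, Pow(Function('V')(31, -199), -1)), Mul(-3538, Pow(Function('W')(F, 187), -1))) = Add(Mul(-28969, Pow(31, -1)), Mul(-3538, Pow(33, -1))) = Add(Mul(-28969, Rational(1, 31)), Mul(-3538, Rational(1, 33))) = Add(Rational(-28969, 31), Rational(-3538, 33)) = Rational(-1065655, 1023)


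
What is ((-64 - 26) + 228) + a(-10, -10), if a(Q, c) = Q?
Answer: 128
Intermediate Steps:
((-64 - 26) + 228) + a(-10, -10) = ((-64 - 26) + 228) - 10 = (-90 + 228) - 10 = 138 - 10 = 128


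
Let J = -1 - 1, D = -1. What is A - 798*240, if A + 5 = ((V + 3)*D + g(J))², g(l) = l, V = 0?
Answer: -191500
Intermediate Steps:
J = -2
A = 20 (A = -5 + ((0 + 3)*(-1) - 2)² = -5 + (3*(-1) - 2)² = -5 + (-3 - 2)² = -5 + (-5)² = -5 + 25 = 20)
A - 798*240 = 20 - 798*240 = 20 - 191520 = -191500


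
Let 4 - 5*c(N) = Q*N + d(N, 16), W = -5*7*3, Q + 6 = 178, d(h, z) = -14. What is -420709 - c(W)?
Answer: -2121623/5 ≈ -4.2432e+5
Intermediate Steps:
Q = 172 (Q = -6 + 178 = 172)
W = -105 (W = -35*3 = -105)
c(N) = 18/5 - 172*N/5 (c(N) = 4/5 - (172*N - 14)/5 = 4/5 - (-14 + 172*N)/5 = 4/5 + (14/5 - 172*N/5) = 18/5 - 172*N/5)
-420709 - c(W) = -420709 - (18/5 - 172/5*(-105)) = -420709 - (18/5 + 3612) = -420709 - 1*18078/5 = -420709 - 18078/5 = -2121623/5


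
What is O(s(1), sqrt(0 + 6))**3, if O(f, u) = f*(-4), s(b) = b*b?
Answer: -64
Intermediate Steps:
s(b) = b**2
O(f, u) = -4*f
O(s(1), sqrt(0 + 6))**3 = (-4*1**2)**3 = (-4*1)**3 = (-4)**3 = -64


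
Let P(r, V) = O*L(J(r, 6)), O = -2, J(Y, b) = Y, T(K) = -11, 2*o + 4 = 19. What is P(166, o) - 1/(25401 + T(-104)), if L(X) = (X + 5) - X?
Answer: -253901/25390 ≈ -10.000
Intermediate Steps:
o = 15/2 (o = -2 + (½)*19 = -2 + 19/2 = 15/2 ≈ 7.5000)
L(X) = 5 (L(X) = (5 + X) - X = 5)
P(r, V) = -10 (P(r, V) = -2*5 = -10)
P(166, o) - 1/(25401 + T(-104)) = -10 - 1/(25401 - 11) = -10 - 1/25390 = -253901/25390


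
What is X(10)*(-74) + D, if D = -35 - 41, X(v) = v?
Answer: -816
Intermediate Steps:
D = -76
X(10)*(-74) + D = 10*(-74) - 76 = -740 - 76 = -816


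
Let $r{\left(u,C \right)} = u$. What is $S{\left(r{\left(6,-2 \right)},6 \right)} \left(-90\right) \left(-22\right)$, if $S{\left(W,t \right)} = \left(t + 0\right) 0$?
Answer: $0$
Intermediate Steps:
$S{\left(W,t \right)} = 0$ ($S{\left(W,t \right)} = t 0 = 0$)
$S{\left(r{\left(6,-2 \right)},6 \right)} \left(-90\right) \left(-22\right) = 0 \left(-90\right) \left(-22\right) = 0 \left(-22\right) = 0$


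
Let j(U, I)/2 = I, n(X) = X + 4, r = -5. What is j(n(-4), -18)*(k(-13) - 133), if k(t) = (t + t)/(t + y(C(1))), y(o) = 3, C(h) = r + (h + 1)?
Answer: 23472/5 ≈ 4694.4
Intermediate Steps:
C(h) = -4 + h (C(h) = -5 + (h + 1) = -5 + (1 + h) = -4 + h)
n(X) = 4 + X
j(U, I) = 2*I
k(t) = 2*t/(3 + t) (k(t) = (t + t)/(t + 3) = (2*t)/(3 + t) = 2*t/(3 + t))
j(n(-4), -18)*(k(-13) - 133) = (2*(-18))*(2*(-13)/(3 - 13) - 133) = -36*(2*(-13)/(-10) - 133) = -36*(2*(-13)*(-⅒) - 133) = -36*(13/5 - 133) = -36*(-652/5) = 23472/5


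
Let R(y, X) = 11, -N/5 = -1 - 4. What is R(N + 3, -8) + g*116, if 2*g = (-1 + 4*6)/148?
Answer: 1481/74 ≈ 20.014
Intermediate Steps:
N = 25 (N = -5*(-1 - 4) = -5*(-5) = 25)
g = 23/296 (g = ((-1 + 4*6)/148)/2 = ((-1 + 24)*(1/148))/2 = (23*(1/148))/2 = (1/2)*(23/148) = 23/296 ≈ 0.077703)
R(N + 3, -8) + g*116 = 11 + (23/296)*116 = 11 + 667/74 = 1481/74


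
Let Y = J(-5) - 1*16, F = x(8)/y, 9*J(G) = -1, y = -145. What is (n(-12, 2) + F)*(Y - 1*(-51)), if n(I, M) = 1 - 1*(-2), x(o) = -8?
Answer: 139102/1305 ≈ 106.59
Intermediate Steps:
J(G) = -⅑ (J(G) = (⅑)*(-1) = -⅑)
n(I, M) = 3 (n(I, M) = 1 + 2 = 3)
F = 8/145 (F = -8/(-145) = -8*(-1/145) = 8/145 ≈ 0.055172)
Y = -145/9 (Y = -⅑ - 1*16 = -⅑ - 16 = -145/9 ≈ -16.111)
(n(-12, 2) + F)*(Y - 1*(-51)) = (3 + 8/145)*(-145/9 - 1*(-51)) = 443*(-145/9 + 51)/145 = (443/145)*(314/9) = 139102/1305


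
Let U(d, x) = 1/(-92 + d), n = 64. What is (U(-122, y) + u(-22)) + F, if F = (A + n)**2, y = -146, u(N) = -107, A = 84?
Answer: 4664557/214 ≈ 21797.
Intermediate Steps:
F = 21904 (F = (84 + 64)**2 = 148**2 = 21904)
(U(-122, y) + u(-22)) + F = (1/(-92 - 122) - 107) + 21904 = (1/(-214) - 107) + 21904 = (-1/214 - 107) + 21904 = -22899/214 + 21904 = 4664557/214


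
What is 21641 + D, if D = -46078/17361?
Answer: 375663323/17361 ≈ 21638.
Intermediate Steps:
D = -46078/17361 (D = -46078*1/17361 = -46078/17361 ≈ -2.6541)
21641 + D = 21641 - 46078/17361 = 375663323/17361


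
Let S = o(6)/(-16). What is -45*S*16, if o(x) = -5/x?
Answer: -75/2 ≈ -37.500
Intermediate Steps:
S = 5/96 (S = -5/6/(-16) = -5*⅙*(-1/16) = -⅚*(-1/16) = 5/96 ≈ 0.052083)
-45*S*16 = -45*5/96*16 = -75/32*16 = -75/2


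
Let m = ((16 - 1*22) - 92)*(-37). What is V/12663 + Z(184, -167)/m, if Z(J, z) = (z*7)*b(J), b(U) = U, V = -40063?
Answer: -29275807/468531 ≈ -62.484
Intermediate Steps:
Z(J, z) = 7*J*z (Z(J, z) = (z*7)*J = (7*z)*J = 7*J*z)
m = 3626 (m = ((16 - 22) - 92)*(-37) = (-6 - 92)*(-37) = -98*(-37) = 3626)
V/12663 + Z(184, -167)/m = -40063/12663 + (7*184*(-167))/3626 = -40063*1/12663 - 215096*1/3626 = -40063/12663 - 15364/259 = -29275807/468531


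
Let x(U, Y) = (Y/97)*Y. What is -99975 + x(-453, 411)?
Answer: -9528654/97 ≈ -98234.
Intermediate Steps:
x(U, Y) = Y²/97 (x(U, Y) = (Y*(1/97))*Y = (Y/97)*Y = Y²/97)
-99975 + x(-453, 411) = -99975 + (1/97)*411² = -99975 + (1/97)*168921 = -99975 + 168921/97 = -9528654/97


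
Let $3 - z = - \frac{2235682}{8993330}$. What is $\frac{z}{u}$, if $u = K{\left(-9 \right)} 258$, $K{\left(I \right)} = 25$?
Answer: $\frac{7303918}{14501744625} \approx 0.00050366$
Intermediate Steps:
$u = 6450$ ($u = 25 \cdot 258 = 6450$)
$z = \frac{14607836}{4496665}$ ($z = 3 - - \frac{2235682}{8993330} = 3 - \left(-2235682\right) \frac{1}{8993330} = 3 - - \frac{1117841}{4496665} = 3 + \frac{1117841}{4496665} = \frac{14607836}{4496665} \approx 3.2486$)
$\frac{z}{u} = \frac{14607836}{4496665 \cdot 6450} = \frac{14607836}{4496665} \cdot \frac{1}{6450} = \frac{7303918}{14501744625}$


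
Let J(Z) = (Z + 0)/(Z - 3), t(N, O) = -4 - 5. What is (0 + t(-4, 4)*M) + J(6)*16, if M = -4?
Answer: 68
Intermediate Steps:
t(N, O) = -9
J(Z) = Z/(-3 + Z)
(0 + t(-4, 4)*M) + J(6)*16 = (0 - 9*(-4)) + (6/(-3 + 6))*16 = (0 + 36) + (6/3)*16 = 36 + (6*(1/3))*16 = 36 + 2*16 = 36 + 32 = 68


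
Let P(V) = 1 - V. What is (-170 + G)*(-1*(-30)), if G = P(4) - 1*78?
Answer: -7530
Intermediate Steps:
G = -81 (G = (1 - 1*4) - 1*78 = (1 - 4) - 78 = -3 - 78 = -81)
(-170 + G)*(-1*(-30)) = (-170 - 81)*(-1*(-30)) = -251*30 = -7530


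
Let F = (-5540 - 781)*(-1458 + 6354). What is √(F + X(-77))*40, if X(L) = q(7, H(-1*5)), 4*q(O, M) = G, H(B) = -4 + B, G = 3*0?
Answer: 3360*I*√4386 ≈ 2.2252e+5*I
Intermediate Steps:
G = 0
q(O, M) = 0 (q(O, M) = (¼)*0 = 0)
X(L) = 0
F = -30947616 (F = -6321*4896 = -30947616)
√(F + X(-77))*40 = √(-30947616 + 0)*40 = √(-30947616)*40 = (84*I*√4386)*40 = 3360*I*√4386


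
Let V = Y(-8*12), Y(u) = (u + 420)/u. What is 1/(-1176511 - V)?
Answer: -8/9412061 ≈ -8.4997e-7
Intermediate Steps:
Y(u) = (420 + u)/u
V = -27/8 (V = (420 - 8*12)/((-8*12)) = (420 - 96)/(-96) = -1/96*324 = -27/8 ≈ -3.3750)
1/(-1176511 - V) = 1/(-1176511 - 1*(-27/8)) = 1/(-1176511 + 27/8) = 1/(-9412061/8) = -8/9412061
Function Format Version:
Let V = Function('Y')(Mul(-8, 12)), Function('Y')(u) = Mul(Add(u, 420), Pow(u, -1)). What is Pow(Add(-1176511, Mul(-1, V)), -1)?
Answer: Rational(-8, 9412061) ≈ -8.4997e-7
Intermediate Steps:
Function('Y')(u) = Mul(Pow(u, -1), Add(420, u)) (Function('Y')(u) = Mul(Add(420, u), Pow(u, -1)) = Mul(Pow(u, -1), Add(420, u)))
V = Rational(-27, 8) (V = Mul(Pow(Mul(-8, 12), -1), Add(420, Mul(-8, 12))) = Mul(Pow(-96, -1), Add(420, -96)) = Mul(Rational(-1, 96), 324) = Rational(-27, 8) ≈ -3.3750)
Pow(Add(-1176511, Mul(-1, V)), -1) = Pow(Add(-1176511, Mul(-1, Rational(-27, 8))), -1) = Pow(Add(-1176511, Rational(27, 8)), -1) = Pow(Rational(-9412061, 8), -1) = Rational(-8, 9412061)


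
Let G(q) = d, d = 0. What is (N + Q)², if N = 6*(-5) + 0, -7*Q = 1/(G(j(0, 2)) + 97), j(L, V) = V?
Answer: 414977641/461041 ≈ 900.09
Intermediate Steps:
G(q) = 0
Q = -1/679 (Q = -1/(7*(0 + 97)) = -⅐/97 = -⅐*1/97 = -1/679 ≈ -0.0014728)
N = -30 (N = -30 + 0 = -30)
(N + Q)² = (-30 - 1/679)² = (-20371/679)² = 414977641/461041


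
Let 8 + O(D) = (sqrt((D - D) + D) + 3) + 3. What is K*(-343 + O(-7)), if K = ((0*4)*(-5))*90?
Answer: 0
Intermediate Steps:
O(D) = -2 + sqrt(D) (O(D) = -8 + ((sqrt((D - D) + D) + 3) + 3) = -8 + ((sqrt(0 + D) + 3) + 3) = -8 + ((sqrt(D) + 3) + 3) = -8 + ((3 + sqrt(D)) + 3) = -8 + (6 + sqrt(D)) = -2 + sqrt(D))
K = 0 (K = (0*(-5))*90 = 0*90 = 0)
K*(-343 + O(-7)) = 0*(-343 + (-2 + sqrt(-7))) = 0*(-343 + (-2 + I*sqrt(7))) = 0*(-345 + I*sqrt(7)) = 0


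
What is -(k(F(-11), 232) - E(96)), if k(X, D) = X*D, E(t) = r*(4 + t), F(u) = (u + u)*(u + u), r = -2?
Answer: -112488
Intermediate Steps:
F(u) = 4*u**2 (F(u) = (2*u)*(2*u) = 4*u**2)
E(t) = -8 - 2*t (E(t) = -2*(4 + t) = -8 - 2*t)
k(X, D) = D*X
-(k(F(-11), 232) - E(96)) = -(232*(4*(-11)**2) - (-8 - 2*96)) = -(232*(4*121) - (-8 - 192)) = -(232*484 - 1*(-200)) = -(112288 + 200) = -1*112488 = -112488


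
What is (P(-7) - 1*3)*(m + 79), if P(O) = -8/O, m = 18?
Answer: -1261/7 ≈ -180.14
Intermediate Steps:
(P(-7) - 1*3)*(m + 79) = (-8/(-7) - 1*3)*(18 + 79) = (-8*(-⅐) - 3)*97 = (8/7 - 3)*97 = -13/7*97 = -1261/7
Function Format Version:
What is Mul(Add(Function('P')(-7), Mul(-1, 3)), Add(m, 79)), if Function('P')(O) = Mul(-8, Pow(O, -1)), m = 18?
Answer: Rational(-1261, 7) ≈ -180.14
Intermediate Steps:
Mul(Add(Function('P')(-7), Mul(-1, 3)), Add(m, 79)) = Mul(Add(Mul(-8, Pow(-7, -1)), Mul(-1, 3)), Add(18, 79)) = Mul(Add(Mul(-8, Rational(-1, 7)), -3), 97) = Mul(Add(Rational(8, 7), -3), 97) = Mul(Rational(-13, 7), 97) = Rational(-1261, 7)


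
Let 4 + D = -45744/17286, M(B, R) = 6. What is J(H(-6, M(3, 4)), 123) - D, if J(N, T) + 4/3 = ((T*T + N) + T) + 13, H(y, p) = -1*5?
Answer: 131938100/8643 ≈ 15265.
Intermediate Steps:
H(y, p) = -5
J(N, T) = 35/3 + N + T + T² (J(N, T) = -4/3 + (((T*T + N) + T) + 13) = -4/3 + (((T² + N) + T) + 13) = -4/3 + (((N + T²) + T) + 13) = -4/3 + ((N + T + T²) + 13) = -4/3 + (13 + N + T + T²) = 35/3 + N + T + T²)
D = -19148/2881 (D = -4 - 45744/17286 = -4 - 45744*1/17286 = -4 - 7624/2881 = -19148/2881 ≈ -6.6463)
J(H(-6, M(3, 4)), 123) - D = (35/3 - 5 + 123 + 123²) - 1*(-19148/2881) = (35/3 - 5 + 123 + 15129) + 19148/2881 = 45776/3 + 19148/2881 = 131938100/8643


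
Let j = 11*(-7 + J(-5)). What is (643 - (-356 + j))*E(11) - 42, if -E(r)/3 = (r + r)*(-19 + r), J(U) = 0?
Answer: 568086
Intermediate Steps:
E(r) = -6*r*(-19 + r) (E(r) = -3*(r + r)*(-19 + r) = -3*2*r*(-19 + r) = -6*r*(-19 + r))
j = -77 (j = 11*(-7 + 0) = 11*(-7) = -77)
(643 - (-356 + j))*E(11) - 42 = (643 - (-356 - 77))*(6*11*(19 - 1*11)) - 42 = (643 - 1*(-433))*(6*11*(19 - 11)) - 42 = (643 + 433)*(6*11*8) - 42 = 1076*528 - 42 = 568128 - 42 = 568086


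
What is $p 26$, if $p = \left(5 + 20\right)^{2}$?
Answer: $16250$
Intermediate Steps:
$p = 625$ ($p = 25^{2} = 625$)
$p 26 = 625 \cdot 26 = 16250$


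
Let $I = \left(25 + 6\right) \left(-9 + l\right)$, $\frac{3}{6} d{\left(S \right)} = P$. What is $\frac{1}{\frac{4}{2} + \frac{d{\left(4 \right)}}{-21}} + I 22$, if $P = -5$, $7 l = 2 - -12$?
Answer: $- \frac{248227}{52} \approx -4773.6$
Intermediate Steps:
$l = 2$ ($l = \frac{2 - -12}{7} = \frac{2 + 12}{7} = \frac{1}{7} \cdot 14 = 2$)
$d{\left(S \right)} = -10$ ($d{\left(S \right)} = 2 \left(-5\right) = -10$)
$I = -217$ ($I = \left(25 + 6\right) \left(-9 + 2\right) = 31 \left(-7\right) = -217$)
$\frac{1}{\frac{4}{2} + \frac{d{\left(4 \right)}}{-21}} + I 22 = \frac{1}{\frac{4}{2} - \frac{10}{-21}} - 4774 = \frac{1}{4 \cdot \frac{1}{2} - - \frac{10}{21}} - 4774 = \frac{1}{2 + \frac{10}{21}} - 4774 = \frac{1}{\frac{52}{21}} - 4774 = \frac{21}{52} - 4774 = - \frac{248227}{52}$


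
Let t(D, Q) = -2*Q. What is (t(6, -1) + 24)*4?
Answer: 104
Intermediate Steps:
(t(6, -1) + 24)*4 = (-2*(-1) + 24)*4 = (2 + 24)*4 = 26*4 = 104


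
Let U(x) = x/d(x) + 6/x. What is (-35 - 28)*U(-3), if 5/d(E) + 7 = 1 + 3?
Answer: 63/5 ≈ 12.600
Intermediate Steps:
d(E) = -5/3 (d(E) = 5/(-7 + (1 + 3)) = 5/(-7 + 4) = 5/(-3) = 5*(-1/3) = -5/3)
U(x) = 6/x - 3*x/5 (U(x) = x/(-5/3) + 6/x = x*(-3/5) + 6/x = -3*x/5 + 6/x = 6/x - 3*x/5)
(-35 - 28)*U(-3) = (-35 - 28)*(6/(-3) - 3/5*(-3)) = -63*(6*(-1/3) + 9/5) = -63*(-2 + 9/5) = -63*(-1/5) = 63/5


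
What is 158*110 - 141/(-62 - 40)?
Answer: 590967/34 ≈ 17381.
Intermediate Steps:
158*110 - 141/(-62 - 40) = 17380 - 141/(-102) = 17380 - 141*(-1/102) = 17380 + 47/34 = 590967/34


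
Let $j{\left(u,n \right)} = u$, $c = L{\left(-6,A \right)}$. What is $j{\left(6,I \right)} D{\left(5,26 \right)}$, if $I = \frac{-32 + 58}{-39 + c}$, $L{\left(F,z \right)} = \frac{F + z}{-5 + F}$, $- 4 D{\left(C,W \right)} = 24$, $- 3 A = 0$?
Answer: $-36$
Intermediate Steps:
$A = 0$ ($A = \left(- \frac{1}{3}\right) 0 = 0$)
$D{\left(C,W \right)} = -6$ ($D{\left(C,W \right)} = \left(- \frac{1}{4}\right) 24 = -6$)
$L{\left(F,z \right)} = \frac{F + z}{-5 + F}$
$c = \frac{6}{11}$ ($c = \frac{-6 + 0}{-5 - 6} = \frac{1}{-11} \left(-6\right) = \left(- \frac{1}{11}\right) \left(-6\right) = \frac{6}{11} \approx 0.54545$)
$I = - \frac{286}{423}$ ($I = \frac{-32 + 58}{-39 + \frac{6}{11}} = \frac{26}{- \frac{423}{11}} = 26 \left(- \frac{11}{423}\right) = - \frac{286}{423} \approx -0.67612$)
$j{\left(6,I \right)} D{\left(5,26 \right)} = 6 \left(-6\right) = -36$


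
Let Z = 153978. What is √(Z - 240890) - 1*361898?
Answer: -361898 + 8*I*√1358 ≈ -3.619e+5 + 294.81*I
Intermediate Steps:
√(Z - 240890) - 1*361898 = √(153978 - 240890) - 1*361898 = √(-86912) - 361898 = 8*I*√1358 - 361898 = -361898 + 8*I*√1358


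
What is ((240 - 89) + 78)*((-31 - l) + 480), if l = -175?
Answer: 142896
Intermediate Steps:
((240 - 89) + 78)*((-31 - l) + 480) = ((240 - 89) + 78)*((-31 - 1*(-175)) + 480) = (151 + 78)*((-31 + 175) + 480) = 229*(144 + 480) = 229*624 = 142896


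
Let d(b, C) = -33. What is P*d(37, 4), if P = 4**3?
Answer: -2112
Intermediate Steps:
P = 64
P*d(37, 4) = 64*(-33) = -2112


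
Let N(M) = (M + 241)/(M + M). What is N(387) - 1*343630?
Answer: -132984496/387 ≈ -3.4363e+5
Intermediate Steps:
N(M) = (241 + M)/(2*M) (N(M) = (241 + M)/((2*M)) = (241 + M)*(1/(2*M)) = (241 + M)/(2*M))
N(387) - 1*343630 = (1/2)*(241 + 387)/387 - 1*343630 = (1/2)*(1/387)*628 - 343630 = 314/387 - 343630 = -132984496/387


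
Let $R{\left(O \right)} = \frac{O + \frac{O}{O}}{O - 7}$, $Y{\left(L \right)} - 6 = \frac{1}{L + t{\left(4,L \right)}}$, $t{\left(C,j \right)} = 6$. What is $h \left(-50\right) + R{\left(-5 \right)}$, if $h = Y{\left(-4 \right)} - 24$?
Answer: $\frac{2626}{3} \approx 875.33$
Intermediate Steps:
$Y{\left(L \right)} = 6 + \frac{1}{6 + L}$ ($Y{\left(L \right)} = 6 + \frac{1}{L + 6} = 6 + \frac{1}{6 + L}$)
$h = - \frac{35}{2}$ ($h = \frac{37 + 6 \left(-4\right)}{6 - 4} - 24 = \frac{37 - 24}{2} - 24 = \frac{1}{2} \cdot 13 - 24 = \frac{13}{2} - 24 = - \frac{35}{2} \approx -17.5$)
$R{\left(O \right)} = \frac{1 + O}{-7 + O}$ ($R{\left(O \right)} = \frac{O + 1}{-7 + O} = \frac{1 + O}{-7 + O}$)
$h \left(-50\right) + R{\left(-5 \right)} = \left(- \frac{35}{2}\right) \left(-50\right) + \frac{1 - 5}{-7 - 5} = 875 + \frac{1}{-12} \left(-4\right) = 875 - - \frac{1}{3} = 875 + \frac{1}{3} = \frac{2626}{3}$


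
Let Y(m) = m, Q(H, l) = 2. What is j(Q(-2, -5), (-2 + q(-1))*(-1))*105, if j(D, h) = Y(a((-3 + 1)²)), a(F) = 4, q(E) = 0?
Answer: 420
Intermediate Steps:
j(D, h) = 4
j(Q(-2, -5), (-2 + q(-1))*(-1))*105 = 4*105 = 420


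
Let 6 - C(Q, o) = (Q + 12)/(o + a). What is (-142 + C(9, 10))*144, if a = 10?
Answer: -98676/5 ≈ -19735.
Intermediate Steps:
C(Q, o) = 6 - (12 + Q)/(10 + o) (C(Q, o) = 6 - (Q + 12)/(o + 10) = 6 - (12 + Q)/(10 + o))
(-142 + C(9, 10))*144 = (-142 + (48 - 1*9 + 6*10)/(10 + 10))*144 = (-142 + (48 - 9 + 60)/20)*144 = (-142 + (1/20)*99)*144 = (-142 + 99/20)*144 = -2741/20*144 = -98676/5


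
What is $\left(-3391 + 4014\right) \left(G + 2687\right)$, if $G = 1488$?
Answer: $2601025$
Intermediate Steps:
$\left(-3391 + 4014\right) \left(G + 2687\right) = \left(-3391 + 4014\right) \left(1488 + 2687\right) = 623 \cdot 4175 = 2601025$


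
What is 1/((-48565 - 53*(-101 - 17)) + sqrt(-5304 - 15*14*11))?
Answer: -42311/1790228335 - 9*I*sqrt(94)/1790228335 ≈ -2.3634e-5 - 4.8741e-8*I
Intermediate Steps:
1/((-48565 - 53*(-101 - 17)) + sqrt(-5304 - 15*14*11)) = 1/((-48565 - 53*(-118)) + sqrt(-5304 - 210*11)) = 1/((-48565 - 1*(-6254)) + sqrt(-5304 - 2310)) = 1/((-48565 + 6254) + sqrt(-7614)) = 1/(-42311 + 9*I*sqrt(94))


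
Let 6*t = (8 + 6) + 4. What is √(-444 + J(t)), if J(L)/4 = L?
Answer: 12*I*√3 ≈ 20.785*I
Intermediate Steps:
t = 3 (t = ((8 + 6) + 4)/6 = (14 + 4)/6 = (⅙)*18 = 3)
J(L) = 4*L
√(-444 + J(t)) = √(-444 + 4*3) = √(-444 + 12) = √(-432) = 12*I*√3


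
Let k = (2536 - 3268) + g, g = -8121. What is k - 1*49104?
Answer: -57957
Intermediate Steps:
k = -8853 (k = (2536 - 3268) - 8121 = -732 - 8121 = -8853)
k - 1*49104 = -8853 - 1*49104 = -8853 - 49104 = -57957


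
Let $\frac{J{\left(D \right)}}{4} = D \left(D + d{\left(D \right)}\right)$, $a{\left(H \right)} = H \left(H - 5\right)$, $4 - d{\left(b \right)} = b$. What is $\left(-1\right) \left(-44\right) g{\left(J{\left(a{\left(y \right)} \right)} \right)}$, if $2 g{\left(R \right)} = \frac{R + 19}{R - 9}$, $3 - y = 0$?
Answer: $\frac{242}{15} \approx 16.133$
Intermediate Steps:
$d{\left(b \right)} = 4 - b$
$y = 3$ ($y = 3 - 0 = 3 + 0 = 3$)
$a{\left(H \right)} = H \left(-5 + H\right)$
$J{\left(D \right)} = 16 D$ ($J{\left(D \right)} = 4 D \left(D - \left(-4 + D\right)\right) = 4 D 4 = 4 \cdot 4 D = 16 D$)
$g{\left(R \right)} = \frac{19 + R}{2 \left(-9 + R\right)}$ ($g{\left(R \right)} = \frac{\left(R + 19\right) \frac{1}{R - 9}}{2} = \frac{\left(19 + R\right) \frac{1}{-9 + R}}{2} = \frac{\frac{1}{-9 + R} \left(19 + R\right)}{2} = \frac{19 + R}{2 \left(-9 + R\right)}$)
$\left(-1\right) \left(-44\right) g{\left(J{\left(a{\left(y \right)} \right)} \right)} = \left(-1\right) \left(-44\right) \frac{19 + 16 \cdot 3 \left(-5 + 3\right)}{2 \left(-9 + 16 \cdot 3 \left(-5 + 3\right)\right)} = 44 \frac{19 + 16 \cdot 3 \left(-2\right)}{2 \left(-9 + 16 \cdot 3 \left(-2\right)\right)} = 44 \frac{19 + 16 \left(-6\right)}{2 \left(-9 + 16 \left(-6\right)\right)} = 44 \frac{19 - 96}{2 \left(-9 - 96\right)} = 44 \cdot \frac{1}{2} \frac{1}{-105} \left(-77\right) = 44 \cdot \frac{1}{2} \left(- \frac{1}{105}\right) \left(-77\right) = 44 \cdot \frac{11}{30} = \frac{242}{15}$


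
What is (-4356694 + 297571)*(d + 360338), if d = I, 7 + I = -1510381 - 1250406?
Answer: 9743746160088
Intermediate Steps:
I = -2760794 (I = -7 + (-1510381 - 1250406) = -7 - 2760787 = -2760794)
d = -2760794
(-4356694 + 297571)*(d + 360338) = (-4356694 + 297571)*(-2760794 + 360338) = -4059123*(-2400456) = 9743746160088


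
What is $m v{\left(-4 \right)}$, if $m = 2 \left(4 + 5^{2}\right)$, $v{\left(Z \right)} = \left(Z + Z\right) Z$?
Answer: $1856$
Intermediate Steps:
$v{\left(Z \right)} = 2 Z^{2}$ ($v{\left(Z \right)} = 2 Z Z = 2 Z^{2}$)
$m = 58$ ($m = 2 \left(4 + 25\right) = 2 \cdot 29 = 58$)
$m v{\left(-4 \right)} = 58 \cdot 2 \left(-4\right)^{2} = 58 \cdot 2 \cdot 16 = 58 \cdot 32 = 1856$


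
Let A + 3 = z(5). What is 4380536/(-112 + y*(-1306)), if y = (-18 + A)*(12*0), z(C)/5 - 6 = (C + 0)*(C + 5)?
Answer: -547567/14 ≈ -39112.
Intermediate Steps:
z(C) = 30 + 5*C*(5 + C) (z(C) = 30 + 5*((C + 0)*(C + 5)) = 30 + 5*(C*(5 + C)) = 30 + 5*C*(5 + C))
A = 277 (A = -3 + (30 + 5*5² + 25*5) = -3 + (30 + 5*25 + 125) = -3 + (30 + 125 + 125) = -3 + 280 = 277)
y = 0 (y = (-18 + 277)*(12*0) = 259*0 = 0)
4380536/(-112 + y*(-1306)) = 4380536/(-112 + 0*(-1306)) = 4380536/(-112 + 0) = 4380536/(-112) = 4380536*(-1/112) = -547567/14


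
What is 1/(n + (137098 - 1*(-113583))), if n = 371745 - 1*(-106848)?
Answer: 1/729274 ≈ 1.3712e-6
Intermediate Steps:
n = 478593 (n = 371745 + 106848 = 478593)
1/(n + (137098 - 1*(-113583))) = 1/(478593 + (137098 - 1*(-113583))) = 1/(478593 + (137098 + 113583)) = 1/(478593 + 250681) = 1/729274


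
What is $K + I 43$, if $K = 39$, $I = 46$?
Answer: $2017$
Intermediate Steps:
$K + I 43 = 39 + 46 \cdot 43 = 39 + 1978 = 2017$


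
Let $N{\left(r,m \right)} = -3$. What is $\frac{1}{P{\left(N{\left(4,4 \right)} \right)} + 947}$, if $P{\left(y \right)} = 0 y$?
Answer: $\frac{1}{947} \approx 0.001056$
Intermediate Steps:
$P{\left(y \right)} = 0$
$\frac{1}{P{\left(N{\left(4,4 \right)} \right)} + 947} = \frac{1}{0 + 947} = \frac{1}{947}$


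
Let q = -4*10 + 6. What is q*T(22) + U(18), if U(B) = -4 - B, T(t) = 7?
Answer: -260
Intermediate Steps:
q = -34 (q = -40 + 6 = -34)
q*T(22) + U(18) = -34*7 + (-4 - 1*18) = -238 + (-4 - 18) = -238 - 22 = -260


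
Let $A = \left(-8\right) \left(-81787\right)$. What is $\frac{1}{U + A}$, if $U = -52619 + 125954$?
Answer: $\frac{1}{727631} \approx 1.3743 \cdot 10^{-6}$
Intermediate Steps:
$A = 654296$
$U = 73335$
$\frac{1}{U + A} = \frac{1}{73335 + 654296} = \frac{1}{727631}$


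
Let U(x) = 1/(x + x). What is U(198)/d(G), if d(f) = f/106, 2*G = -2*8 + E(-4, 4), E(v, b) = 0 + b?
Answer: -53/1188 ≈ -0.044613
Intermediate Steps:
E(v, b) = b
U(x) = 1/(2*x)
G = -6 (G = (-2*8 + 4)/2 = (-16 + 4)/2 = (½)*(-12) = -6)
d(f) = f/106 (d(f) = f*(1/106) = f/106)
U(198)/d(G) = ((½)/198)/(((1/106)*(-6))) = ((½)*(1/198))/(-3/53) = (1/396)*(-53/3) = -53/1188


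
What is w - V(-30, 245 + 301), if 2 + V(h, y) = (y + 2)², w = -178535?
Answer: -478837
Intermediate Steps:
V(h, y) = -2 + (2 + y)² (V(h, y) = -2 + (y + 2)² = -2 + (2 + y)²)
w - V(-30, 245 + 301) = -178535 - (-2 + (2 + (245 + 301))²) = -178535 - (-2 + (2 + 546)²) = -178535 - (-2 + 548²) = -178535 - (-2 + 300304) = -178535 - 1*300302 = -178535 - 300302 = -478837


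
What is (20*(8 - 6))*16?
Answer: 640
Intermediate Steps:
(20*(8 - 6))*16 = (20*2)*16 = 40*16 = 640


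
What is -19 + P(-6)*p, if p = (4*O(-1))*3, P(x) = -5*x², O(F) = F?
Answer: 2141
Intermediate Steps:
p = -12 (p = (4*(-1))*3 = -4*3 = -12)
-19 + P(-6)*p = -19 - 5*(-6)²*(-12) = -19 - 5*36*(-12) = -19 - 180*(-12) = -19 + 2160 = 2141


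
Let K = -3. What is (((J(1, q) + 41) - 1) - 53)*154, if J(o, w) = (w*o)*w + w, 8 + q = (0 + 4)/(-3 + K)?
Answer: 74074/9 ≈ 8230.4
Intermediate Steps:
q = -26/3 (q = -8 + (0 + 4)/(-3 - 3) = -8 + 4/(-6) = -8 + 4*(-⅙) = -8 - ⅔ = -26/3 ≈ -8.6667)
J(o, w) = w + o*w² (J(o, w) = (o*w)*w + w = o*w² + w = w + o*w²)
(((J(1, q) + 41) - 1) - 53)*154 = (((-26*(1 + 1*(-26/3))/3 + 41) - 1) - 53)*154 = (((-26*(1 - 26/3)/3 + 41) - 1) - 53)*154 = (((-26/3*(-23/3) + 41) - 1) - 53)*154 = (((598/9 + 41) - 1) - 53)*154 = ((967/9 - 1) - 53)*154 = (958/9 - 53)*154 = (481/9)*154 = 74074/9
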